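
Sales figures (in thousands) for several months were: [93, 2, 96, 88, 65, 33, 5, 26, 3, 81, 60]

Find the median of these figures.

60

Step 1: Sort the data in ascending order: [2, 3, 5, 26, 33, 60, 65, 81, 88, 93, 96]
Step 2: The number of values is n = 11.
Step 3: Since n is odd, the median is the middle value at position 6: 60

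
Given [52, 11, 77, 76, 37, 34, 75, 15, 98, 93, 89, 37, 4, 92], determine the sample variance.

1103.8022

Step 1: Compute the mean: (52 + 11 + 77 + 76 + 37 + 34 + 75 + 15 + 98 + 93 + 89 + 37 + 4 + 92) / 14 = 56.4286
Step 2: Compute squared deviations from the mean:
  (52 - 56.4286)^2 = 19.6122
  (11 - 56.4286)^2 = 2063.7551
  (77 - 56.4286)^2 = 423.1837
  (76 - 56.4286)^2 = 383.0408
  (37 - 56.4286)^2 = 377.4694
  (34 - 56.4286)^2 = 503.0408
  (75 - 56.4286)^2 = 344.898
  (15 - 56.4286)^2 = 1716.3265
  (98 - 56.4286)^2 = 1728.1837
  (93 - 56.4286)^2 = 1337.4694
  (89 - 56.4286)^2 = 1060.898
  (37 - 56.4286)^2 = 377.4694
  (4 - 56.4286)^2 = 2748.7551
  (92 - 56.4286)^2 = 1265.3265
Step 3: Sum of squared deviations = 14349.4286
Step 4: Sample variance = 14349.4286 / 13 = 1103.8022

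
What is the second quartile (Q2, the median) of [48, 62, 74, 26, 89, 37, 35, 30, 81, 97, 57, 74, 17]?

57

Step 1: Sort the data: [17, 26, 30, 35, 37, 48, 57, 62, 74, 74, 81, 89, 97]
Step 2: n = 13
Step 3: Q2 is the median. Since n is odd, it is the middle value at position 7: 57
Step 4: Q2 = 57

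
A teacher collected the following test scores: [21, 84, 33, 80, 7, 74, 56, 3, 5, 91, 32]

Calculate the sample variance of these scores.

1151.3636

Step 1: Compute the mean: (21 + 84 + 33 + 80 + 7 + 74 + 56 + 3 + 5 + 91 + 32) / 11 = 44.1818
Step 2: Compute squared deviations from the mean:
  (21 - 44.1818)^2 = 537.3967
  (84 - 44.1818)^2 = 1585.4876
  (33 - 44.1818)^2 = 125.0331
  (80 - 44.1818)^2 = 1282.9421
  (7 - 44.1818)^2 = 1382.4876
  (74 - 44.1818)^2 = 889.124
  (56 - 44.1818)^2 = 139.6694
  (3 - 44.1818)^2 = 1695.9421
  (5 - 44.1818)^2 = 1535.2149
  (91 - 44.1818)^2 = 2191.9421
  (32 - 44.1818)^2 = 148.3967
Step 3: Sum of squared deviations = 11513.6364
Step 4: Sample variance = 11513.6364 / 10 = 1151.3636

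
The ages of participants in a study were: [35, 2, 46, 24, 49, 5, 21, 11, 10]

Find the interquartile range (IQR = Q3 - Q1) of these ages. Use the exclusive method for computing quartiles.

33

Step 1: Sort the data: [2, 5, 10, 11, 21, 24, 35, 46, 49]
Step 2: n = 9
Step 3: Using the exclusive quartile method:
  Q1 = 7.5
  Q2 (median) = 21
  Q3 = 40.5
  IQR = Q3 - Q1 = 40.5 - 7.5 = 33
Step 4: IQR = 33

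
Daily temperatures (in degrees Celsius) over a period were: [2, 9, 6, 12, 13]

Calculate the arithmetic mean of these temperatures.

8.4

Step 1: Sum all values: 2 + 9 + 6 + 12 + 13 = 42
Step 2: Count the number of values: n = 5
Step 3: Mean = sum / n = 42 / 5 = 8.4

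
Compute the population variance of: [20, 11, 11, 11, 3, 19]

32.5833

Step 1: Compute the mean: (20 + 11 + 11 + 11 + 3 + 19) / 6 = 12.5
Step 2: Compute squared deviations from the mean:
  (20 - 12.5)^2 = 56.25
  (11 - 12.5)^2 = 2.25
  (11 - 12.5)^2 = 2.25
  (11 - 12.5)^2 = 2.25
  (3 - 12.5)^2 = 90.25
  (19 - 12.5)^2 = 42.25
Step 3: Sum of squared deviations = 195.5
Step 4: Population variance = 195.5 / 6 = 32.5833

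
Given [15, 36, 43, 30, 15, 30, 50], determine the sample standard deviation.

13.1873

Step 1: Compute the mean: 31.2857
Step 2: Sum of squared deviations from the mean: 1043.4286
Step 3: Sample variance = 1043.4286 / 6 = 173.9048
Step 4: Standard deviation = sqrt(173.9048) = 13.1873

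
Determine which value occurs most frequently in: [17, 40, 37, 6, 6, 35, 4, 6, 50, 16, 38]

6

Step 1: Count the frequency of each value:
  4: appears 1 time(s)
  6: appears 3 time(s)
  16: appears 1 time(s)
  17: appears 1 time(s)
  35: appears 1 time(s)
  37: appears 1 time(s)
  38: appears 1 time(s)
  40: appears 1 time(s)
  50: appears 1 time(s)
Step 2: The value 6 appears most frequently (3 times).
Step 3: Mode = 6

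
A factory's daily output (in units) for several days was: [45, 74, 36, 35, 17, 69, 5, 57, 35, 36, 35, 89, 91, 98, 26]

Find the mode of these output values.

35

Step 1: Count the frequency of each value:
  5: appears 1 time(s)
  17: appears 1 time(s)
  26: appears 1 time(s)
  35: appears 3 time(s)
  36: appears 2 time(s)
  45: appears 1 time(s)
  57: appears 1 time(s)
  69: appears 1 time(s)
  74: appears 1 time(s)
  89: appears 1 time(s)
  91: appears 1 time(s)
  98: appears 1 time(s)
Step 2: The value 35 appears most frequently (3 times).
Step 3: Mode = 35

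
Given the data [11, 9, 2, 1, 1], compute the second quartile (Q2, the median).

2

Step 1: Sort the data: [1, 1, 2, 9, 11]
Step 2: n = 5
Step 3: Q2 is the median. Since n is odd, it is the middle value at position 3: 2
Step 4: Q2 = 2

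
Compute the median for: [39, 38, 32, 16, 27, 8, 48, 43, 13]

32

Step 1: Sort the data in ascending order: [8, 13, 16, 27, 32, 38, 39, 43, 48]
Step 2: The number of values is n = 9.
Step 3: Since n is odd, the median is the middle value at position 5: 32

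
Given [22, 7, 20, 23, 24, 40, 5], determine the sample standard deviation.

11.7108

Step 1: Compute the mean: 20.1429
Step 2: Sum of squared deviations from the mean: 822.8571
Step 3: Sample variance = 822.8571 / 6 = 137.1429
Step 4: Standard deviation = sqrt(137.1429) = 11.7108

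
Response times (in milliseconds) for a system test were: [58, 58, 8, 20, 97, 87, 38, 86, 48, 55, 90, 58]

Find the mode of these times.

58

Step 1: Count the frequency of each value:
  8: appears 1 time(s)
  20: appears 1 time(s)
  38: appears 1 time(s)
  48: appears 1 time(s)
  55: appears 1 time(s)
  58: appears 3 time(s)
  86: appears 1 time(s)
  87: appears 1 time(s)
  90: appears 1 time(s)
  97: appears 1 time(s)
Step 2: The value 58 appears most frequently (3 times).
Step 3: Mode = 58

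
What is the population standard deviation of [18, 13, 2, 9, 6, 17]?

5.7566

Step 1: Compute the mean: 10.8333
Step 2: Sum of squared deviations from the mean: 198.8333
Step 3: Population variance = 198.8333 / 6 = 33.1389
Step 4: Standard deviation = sqrt(33.1389) = 5.7566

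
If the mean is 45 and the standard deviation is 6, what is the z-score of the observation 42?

-0.5

Step 1: Recall the z-score formula: z = (x - mu) / sigma
Step 2: Substitute values: z = (42 - 45) / 6
Step 3: z = -3 / 6 = -0.5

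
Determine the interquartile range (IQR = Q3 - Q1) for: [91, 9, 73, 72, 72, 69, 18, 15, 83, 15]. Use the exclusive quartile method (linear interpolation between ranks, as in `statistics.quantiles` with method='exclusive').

60.5

Step 1: Sort the data: [9, 15, 15, 18, 69, 72, 72, 73, 83, 91]
Step 2: n = 10
Step 3: Using the exclusive quartile method:
  Q1 = 15
  Q2 (median) = 70.5
  Q3 = 75.5
  IQR = Q3 - Q1 = 75.5 - 15 = 60.5
Step 4: IQR = 60.5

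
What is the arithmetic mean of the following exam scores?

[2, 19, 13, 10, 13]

11.4

Step 1: Sum all values: 2 + 19 + 13 + 10 + 13 = 57
Step 2: Count the number of values: n = 5
Step 3: Mean = sum / n = 57 / 5 = 11.4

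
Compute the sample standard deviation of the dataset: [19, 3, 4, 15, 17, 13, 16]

6.3733

Step 1: Compute the mean: 12.4286
Step 2: Sum of squared deviations from the mean: 243.7143
Step 3: Sample variance = 243.7143 / 6 = 40.619
Step 4: Standard deviation = sqrt(40.619) = 6.3733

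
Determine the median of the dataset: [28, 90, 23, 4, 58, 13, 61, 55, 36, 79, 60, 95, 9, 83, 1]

55

Step 1: Sort the data in ascending order: [1, 4, 9, 13, 23, 28, 36, 55, 58, 60, 61, 79, 83, 90, 95]
Step 2: The number of values is n = 15.
Step 3: Since n is odd, the median is the middle value at position 8: 55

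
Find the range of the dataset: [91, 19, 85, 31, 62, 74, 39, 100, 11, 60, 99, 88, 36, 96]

89

Step 1: Identify the maximum value: max = 100
Step 2: Identify the minimum value: min = 11
Step 3: Range = max - min = 100 - 11 = 89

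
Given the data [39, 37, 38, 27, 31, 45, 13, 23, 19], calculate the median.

31

Step 1: Sort the data in ascending order: [13, 19, 23, 27, 31, 37, 38, 39, 45]
Step 2: The number of values is n = 9.
Step 3: Since n is odd, the median is the middle value at position 5: 31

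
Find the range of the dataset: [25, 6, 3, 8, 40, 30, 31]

37

Step 1: Identify the maximum value: max = 40
Step 2: Identify the minimum value: min = 3
Step 3: Range = max - min = 40 - 3 = 37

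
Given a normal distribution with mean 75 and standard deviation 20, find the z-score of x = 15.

-3

Step 1: Recall the z-score formula: z = (x - mu) / sigma
Step 2: Substitute values: z = (15 - 75) / 20
Step 3: z = -60 / 20 = -3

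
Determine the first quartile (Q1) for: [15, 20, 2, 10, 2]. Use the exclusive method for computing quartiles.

2

Step 1: Sort the data: [2, 2, 10, 15, 20]
Step 2: n = 5
Step 3: Using the exclusive quartile method:
  Q1 = 2
  Q2 (median) = 10
  Q3 = 17.5
  IQR = Q3 - Q1 = 17.5 - 2 = 15.5
Step 4: Q1 = 2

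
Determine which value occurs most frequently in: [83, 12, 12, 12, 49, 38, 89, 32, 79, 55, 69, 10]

12

Step 1: Count the frequency of each value:
  10: appears 1 time(s)
  12: appears 3 time(s)
  32: appears 1 time(s)
  38: appears 1 time(s)
  49: appears 1 time(s)
  55: appears 1 time(s)
  69: appears 1 time(s)
  79: appears 1 time(s)
  83: appears 1 time(s)
  89: appears 1 time(s)
Step 2: The value 12 appears most frequently (3 times).
Step 3: Mode = 12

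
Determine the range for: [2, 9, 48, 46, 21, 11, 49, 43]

47

Step 1: Identify the maximum value: max = 49
Step 2: Identify the minimum value: min = 2
Step 3: Range = max - min = 49 - 2 = 47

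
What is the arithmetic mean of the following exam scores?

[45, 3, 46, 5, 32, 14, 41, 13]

24.875

Step 1: Sum all values: 45 + 3 + 46 + 5 + 32 + 14 + 41 + 13 = 199
Step 2: Count the number of values: n = 8
Step 3: Mean = sum / n = 199 / 8 = 24.875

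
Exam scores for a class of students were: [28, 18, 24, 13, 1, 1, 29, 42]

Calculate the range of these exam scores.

41

Step 1: Identify the maximum value: max = 42
Step 2: Identify the minimum value: min = 1
Step 3: Range = max - min = 42 - 1 = 41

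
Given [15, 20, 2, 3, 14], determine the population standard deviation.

7.0824

Step 1: Compute the mean: 10.8
Step 2: Sum of squared deviations from the mean: 250.8
Step 3: Population variance = 250.8 / 5 = 50.16
Step 4: Standard deviation = sqrt(50.16) = 7.0824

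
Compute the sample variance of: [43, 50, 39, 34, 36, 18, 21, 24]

126.4107

Step 1: Compute the mean: (43 + 50 + 39 + 34 + 36 + 18 + 21 + 24) / 8 = 33.125
Step 2: Compute squared deviations from the mean:
  (43 - 33.125)^2 = 97.5156
  (50 - 33.125)^2 = 284.7656
  (39 - 33.125)^2 = 34.5156
  (34 - 33.125)^2 = 0.7656
  (36 - 33.125)^2 = 8.2656
  (18 - 33.125)^2 = 228.7656
  (21 - 33.125)^2 = 147.0156
  (24 - 33.125)^2 = 83.2656
Step 3: Sum of squared deviations = 884.875
Step 4: Sample variance = 884.875 / 7 = 126.4107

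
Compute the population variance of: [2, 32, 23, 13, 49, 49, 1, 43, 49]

356.6667

Step 1: Compute the mean: (2 + 32 + 23 + 13 + 49 + 49 + 1 + 43 + 49) / 9 = 29
Step 2: Compute squared deviations from the mean:
  (2 - 29)^2 = 729
  (32 - 29)^2 = 9
  (23 - 29)^2 = 36
  (13 - 29)^2 = 256
  (49 - 29)^2 = 400
  (49 - 29)^2 = 400
  (1 - 29)^2 = 784
  (43 - 29)^2 = 196
  (49 - 29)^2 = 400
Step 3: Sum of squared deviations = 3210
Step 4: Population variance = 3210 / 9 = 356.6667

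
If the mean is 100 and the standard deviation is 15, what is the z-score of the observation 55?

-3

Step 1: Recall the z-score formula: z = (x - mu) / sigma
Step 2: Substitute values: z = (55 - 100) / 15
Step 3: z = -45 / 15 = -3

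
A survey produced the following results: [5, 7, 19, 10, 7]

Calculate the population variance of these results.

24.64

Step 1: Compute the mean: (5 + 7 + 19 + 10 + 7) / 5 = 9.6
Step 2: Compute squared deviations from the mean:
  (5 - 9.6)^2 = 21.16
  (7 - 9.6)^2 = 6.76
  (19 - 9.6)^2 = 88.36
  (10 - 9.6)^2 = 0.16
  (7 - 9.6)^2 = 6.76
Step 3: Sum of squared deviations = 123.2
Step 4: Population variance = 123.2 / 5 = 24.64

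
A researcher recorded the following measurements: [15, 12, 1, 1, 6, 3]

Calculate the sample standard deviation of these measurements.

5.9217

Step 1: Compute the mean: 6.3333
Step 2: Sum of squared deviations from the mean: 175.3333
Step 3: Sample variance = 175.3333 / 5 = 35.0667
Step 4: Standard deviation = sqrt(35.0667) = 5.9217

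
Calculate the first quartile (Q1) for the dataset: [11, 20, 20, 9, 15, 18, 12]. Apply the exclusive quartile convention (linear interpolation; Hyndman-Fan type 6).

11

Step 1: Sort the data: [9, 11, 12, 15, 18, 20, 20]
Step 2: n = 7
Step 3: Using the exclusive quartile method:
  Q1 = 11
  Q2 (median) = 15
  Q3 = 20
  IQR = Q3 - Q1 = 20 - 11 = 9
Step 4: Q1 = 11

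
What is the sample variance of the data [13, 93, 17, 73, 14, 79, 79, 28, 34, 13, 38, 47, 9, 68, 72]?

872.1238

Step 1: Compute the mean: (13 + 93 + 17 + 73 + 14 + 79 + 79 + 28 + 34 + 13 + 38 + 47 + 9 + 68 + 72) / 15 = 45.1333
Step 2: Compute squared deviations from the mean:
  (13 - 45.1333)^2 = 1032.5511
  (93 - 45.1333)^2 = 2291.2178
  (17 - 45.1333)^2 = 791.4844
  (73 - 45.1333)^2 = 776.5511
  (14 - 45.1333)^2 = 969.2844
  (79 - 45.1333)^2 = 1146.9511
  (79 - 45.1333)^2 = 1146.9511
  (28 - 45.1333)^2 = 293.5511
  (34 - 45.1333)^2 = 123.9511
  (13 - 45.1333)^2 = 1032.5511
  (38 - 45.1333)^2 = 50.8844
  (47 - 45.1333)^2 = 3.4844
  (9 - 45.1333)^2 = 1305.6178
  (68 - 45.1333)^2 = 522.8844
  (72 - 45.1333)^2 = 721.8178
Step 3: Sum of squared deviations = 12209.7333
Step 4: Sample variance = 12209.7333 / 14 = 872.1238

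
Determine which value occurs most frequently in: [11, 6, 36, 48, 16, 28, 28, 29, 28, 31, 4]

28

Step 1: Count the frequency of each value:
  4: appears 1 time(s)
  6: appears 1 time(s)
  11: appears 1 time(s)
  16: appears 1 time(s)
  28: appears 3 time(s)
  29: appears 1 time(s)
  31: appears 1 time(s)
  36: appears 1 time(s)
  48: appears 1 time(s)
Step 2: The value 28 appears most frequently (3 times).
Step 3: Mode = 28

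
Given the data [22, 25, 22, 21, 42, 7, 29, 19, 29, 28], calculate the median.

23.5

Step 1: Sort the data in ascending order: [7, 19, 21, 22, 22, 25, 28, 29, 29, 42]
Step 2: The number of values is n = 10.
Step 3: Since n is even, the median is the average of positions 5 and 6:
  Median = (22 + 25) / 2 = 23.5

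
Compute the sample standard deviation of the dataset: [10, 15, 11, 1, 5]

5.4589

Step 1: Compute the mean: 8.4
Step 2: Sum of squared deviations from the mean: 119.2
Step 3: Sample variance = 119.2 / 4 = 29.8
Step 4: Standard deviation = sqrt(29.8) = 5.4589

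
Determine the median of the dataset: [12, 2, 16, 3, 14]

12

Step 1: Sort the data in ascending order: [2, 3, 12, 14, 16]
Step 2: The number of values is n = 5.
Step 3: Since n is odd, the median is the middle value at position 3: 12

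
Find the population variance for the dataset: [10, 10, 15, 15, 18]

9.84

Step 1: Compute the mean: (10 + 10 + 15 + 15 + 18) / 5 = 13.6
Step 2: Compute squared deviations from the mean:
  (10 - 13.6)^2 = 12.96
  (10 - 13.6)^2 = 12.96
  (15 - 13.6)^2 = 1.96
  (15 - 13.6)^2 = 1.96
  (18 - 13.6)^2 = 19.36
Step 3: Sum of squared deviations = 49.2
Step 4: Population variance = 49.2 / 5 = 9.84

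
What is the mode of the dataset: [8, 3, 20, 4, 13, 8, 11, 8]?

8

Step 1: Count the frequency of each value:
  3: appears 1 time(s)
  4: appears 1 time(s)
  8: appears 3 time(s)
  11: appears 1 time(s)
  13: appears 1 time(s)
  20: appears 1 time(s)
Step 2: The value 8 appears most frequently (3 times).
Step 3: Mode = 8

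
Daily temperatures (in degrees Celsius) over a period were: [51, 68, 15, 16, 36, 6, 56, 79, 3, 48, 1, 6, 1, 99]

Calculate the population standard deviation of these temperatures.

31.3565

Step 1: Compute the mean: 34.6429
Step 2: Sum of squared deviations from the mean: 13765.2143
Step 3: Population variance = 13765.2143 / 14 = 983.2296
Step 4: Standard deviation = sqrt(983.2296) = 31.3565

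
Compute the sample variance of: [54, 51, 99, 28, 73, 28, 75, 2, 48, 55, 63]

698.0545

Step 1: Compute the mean: (54 + 51 + 99 + 28 + 73 + 28 + 75 + 2 + 48 + 55 + 63) / 11 = 52.3636
Step 2: Compute squared deviations from the mean:
  (54 - 52.3636)^2 = 2.6777
  (51 - 52.3636)^2 = 1.8595
  (99 - 52.3636)^2 = 2174.9504
  (28 - 52.3636)^2 = 593.5868
  (73 - 52.3636)^2 = 425.8595
  (28 - 52.3636)^2 = 593.5868
  (75 - 52.3636)^2 = 512.405
  (2 - 52.3636)^2 = 2536.4959
  (48 - 52.3636)^2 = 19.0413
  (55 - 52.3636)^2 = 6.9504
  (63 - 52.3636)^2 = 113.1322
Step 3: Sum of squared deviations = 6980.5455
Step 4: Sample variance = 6980.5455 / 10 = 698.0545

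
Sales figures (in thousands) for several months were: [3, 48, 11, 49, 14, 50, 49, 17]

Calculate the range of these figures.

47

Step 1: Identify the maximum value: max = 50
Step 2: Identify the minimum value: min = 3
Step 3: Range = max - min = 50 - 3 = 47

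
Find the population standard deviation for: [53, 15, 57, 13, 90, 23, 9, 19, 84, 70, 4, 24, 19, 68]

28.792

Step 1: Compute the mean: 39.1429
Step 2: Sum of squared deviations from the mean: 11605.7143
Step 3: Population variance = 11605.7143 / 14 = 828.9796
Step 4: Standard deviation = sqrt(828.9796) = 28.792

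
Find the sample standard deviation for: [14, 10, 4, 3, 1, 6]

4.8442

Step 1: Compute the mean: 6.3333
Step 2: Sum of squared deviations from the mean: 117.3333
Step 3: Sample variance = 117.3333 / 5 = 23.4667
Step 4: Standard deviation = sqrt(23.4667) = 4.8442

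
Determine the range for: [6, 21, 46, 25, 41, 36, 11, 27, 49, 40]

43

Step 1: Identify the maximum value: max = 49
Step 2: Identify the minimum value: min = 6
Step 3: Range = max - min = 49 - 6 = 43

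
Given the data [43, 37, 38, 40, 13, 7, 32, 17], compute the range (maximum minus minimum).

36

Step 1: Identify the maximum value: max = 43
Step 2: Identify the minimum value: min = 7
Step 3: Range = max - min = 43 - 7 = 36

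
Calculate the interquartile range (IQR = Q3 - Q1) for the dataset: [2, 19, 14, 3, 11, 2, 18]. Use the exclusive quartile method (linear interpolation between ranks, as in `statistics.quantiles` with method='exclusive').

16

Step 1: Sort the data: [2, 2, 3, 11, 14, 18, 19]
Step 2: n = 7
Step 3: Using the exclusive quartile method:
  Q1 = 2
  Q2 (median) = 11
  Q3 = 18
  IQR = Q3 - Q1 = 18 - 2 = 16
Step 4: IQR = 16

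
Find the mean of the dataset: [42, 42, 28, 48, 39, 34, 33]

38

Step 1: Sum all values: 42 + 42 + 28 + 48 + 39 + 34 + 33 = 266
Step 2: Count the number of values: n = 7
Step 3: Mean = sum / n = 266 / 7 = 38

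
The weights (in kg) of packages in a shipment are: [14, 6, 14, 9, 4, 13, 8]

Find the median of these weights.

9

Step 1: Sort the data in ascending order: [4, 6, 8, 9, 13, 14, 14]
Step 2: The number of values is n = 7.
Step 3: Since n is odd, the median is the middle value at position 4: 9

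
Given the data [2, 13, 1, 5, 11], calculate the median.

5

Step 1: Sort the data in ascending order: [1, 2, 5, 11, 13]
Step 2: The number of values is n = 5.
Step 3: Since n is odd, the median is the middle value at position 3: 5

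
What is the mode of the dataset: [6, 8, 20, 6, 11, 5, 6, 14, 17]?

6

Step 1: Count the frequency of each value:
  5: appears 1 time(s)
  6: appears 3 time(s)
  8: appears 1 time(s)
  11: appears 1 time(s)
  14: appears 1 time(s)
  17: appears 1 time(s)
  20: appears 1 time(s)
Step 2: The value 6 appears most frequently (3 times).
Step 3: Mode = 6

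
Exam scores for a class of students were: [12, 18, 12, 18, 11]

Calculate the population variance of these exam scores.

9.76

Step 1: Compute the mean: (12 + 18 + 12 + 18 + 11) / 5 = 14.2
Step 2: Compute squared deviations from the mean:
  (12 - 14.2)^2 = 4.84
  (18 - 14.2)^2 = 14.44
  (12 - 14.2)^2 = 4.84
  (18 - 14.2)^2 = 14.44
  (11 - 14.2)^2 = 10.24
Step 3: Sum of squared deviations = 48.8
Step 4: Population variance = 48.8 / 5 = 9.76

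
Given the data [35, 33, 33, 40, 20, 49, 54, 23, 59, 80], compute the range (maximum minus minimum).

60

Step 1: Identify the maximum value: max = 80
Step 2: Identify the minimum value: min = 20
Step 3: Range = max - min = 80 - 20 = 60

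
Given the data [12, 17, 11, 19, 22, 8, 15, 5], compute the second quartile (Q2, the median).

13.5

Step 1: Sort the data: [5, 8, 11, 12, 15, 17, 19, 22]
Step 2: n = 8
Step 3: Q2 is the median. Since n is even, it is the average of the values at positions 4 and 5:
  Q2 = (12 + 15) / 2 = 13.5
Step 4: Q2 = 13.5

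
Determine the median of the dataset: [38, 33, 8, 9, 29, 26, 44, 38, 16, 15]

27.5

Step 1: Sort the data in ascending order: [8, 9, 15, 16, 26, 29, 33, 38, 38, 44]
Step 2: The number of values is n = 10.
Step 3: Since n is even, the median is the average of positions 5 and 6:
  Median = (26 + 29) / 2 = 27.5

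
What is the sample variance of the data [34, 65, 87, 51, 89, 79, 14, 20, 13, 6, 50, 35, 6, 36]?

855.8736

Step 1: Compute the mean: (34 + 65 + 87 + 51 + 89 + 79 + 14 + 20 + 13 + 6 + 50 + 35 + 6 + 36) / 14 = 41.7857
Step 2: Compute squared deviations from the mean:
  (34 - 41.7857)^2 = 60.6173
  (65 - 41.7857)^2 = 538.9031
  (87 - 41.7857)^2 = 2044.3316
  (51 - 41.7857)^2 = 84.9031
  (89 - 41.7857)^2 = 2229.1888
  (79 - 41.7857)^2 = 1384.9031
  (14 - 41.7857)^2 = 772.0459
  (20 - 41.7857)^2 = 474.6173
  (13 - 41.7857)^2 = 828.6173
  (6 - 41.7857)^2 = 1280.6173
  (50 - 41.7857)^2 = 67.4745
  (35 - 41.7857)^2 = 46.0459
  (6 - 41.7857)^2 = 1280.6173
  (36 - 41.7857)^2 = 33.4745
Step 3: Sum of squared deviations = 11126.3571
Step 4: Sample variance = 11126.3571 / 13 = 855.8736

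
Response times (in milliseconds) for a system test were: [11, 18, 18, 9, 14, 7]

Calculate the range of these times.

11

Step 1: Identify the maximum value: max = 18
Step 2: Identify the minimum value: min = 7
Step 3: Range = max - min = 18 - 7 = 11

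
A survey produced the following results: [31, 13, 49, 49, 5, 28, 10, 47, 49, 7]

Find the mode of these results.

49

Step 1: Count the frequency of each value:
  5: appears 1 time(s)
  7: appears 1 time(s)
  10: appears 1 time(s)
  13: appears 1 time(s)
  28: appears 1 time(s)
  31: appears 1 time(s)
  47: appears 1 time(s)
  49: appears 3 time(s)
Step 2: The value 49 appears most frequently (3 times).
Step 3: Mode = 49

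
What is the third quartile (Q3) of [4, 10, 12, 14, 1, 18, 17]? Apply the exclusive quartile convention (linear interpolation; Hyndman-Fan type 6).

17

Step 1: Sort the data: [1, 4, 10, 12, 14, 17, 18]
Step 2: n = 7
Step 3: Using the exclusive quartile method:
  Q1 = 4
  Q2 (median) = 12
  Q3 = 17
  IQR = Q3 - Q1 = 17 - 4 = 13
Step 4: Q3 = 17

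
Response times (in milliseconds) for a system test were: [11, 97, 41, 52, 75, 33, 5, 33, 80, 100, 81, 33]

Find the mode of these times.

33

Step 1: Count the frequency of each value:
  5: appears 1 time(s)
  11: appears 1 time(s)
  33: appears 3 time(s)
  41: appears 1 time(s)
  52: appears 1 time(s)
  75: appears 1 time(s)
  80: appears 1 time(s)
  81: appears 1 time(s)
  97: appears 1 time(s)
  100: appears 1 time(s)
Step 2: The value 33 appears most frequently (3 times).
Step 3: Mode = 33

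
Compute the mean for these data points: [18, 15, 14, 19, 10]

15.2

Step 1: Sum all values: 18 + 15 + 14 + 19 + 10 = 76
Step 2: Count the number of values: n = 5
Step 3: Mean = sum / n = 76 / 5 = 15.2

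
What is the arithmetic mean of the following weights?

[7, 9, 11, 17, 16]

12

Step 1: Sum all values: 7 + 9 + 11 + 17 + 16 = 60
Step 2: Count the number of values: n = 5
Step 3: Mean = sum / n = 60 / 5 = 12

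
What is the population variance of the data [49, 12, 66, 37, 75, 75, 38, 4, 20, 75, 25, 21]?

623.9097

Step 1: Compute the mean: (49 + 12 + 66 + 37 + 75 + 75 + 38 + 4 + 20 + 75 + 25 + 21) / 12 = 41.4167
Step 2: Compute squared deviations from the mean:
  (49 - 41.4167)^2 = 57.5069
  (12 - 41.4167)^2 = 865.3403
  (66 - 41.4167)^2 = 604.3403
  (37 - 41.4167)^2 = 19.5069
  (75 - 41.4167)^2 = 1127.8403
  (75 - 41.4167)^2 = 1127.8403
  (38 - 41.4167)^2 = 11.6736
  (4 - 41.4167)^2 = 1400.0069
  (20 - 41.4167)^2 = 458.6736
  (75 - 41.4167)^2 = 1127.8403
  (25 - 41.4167)^2 = 269.5069
  (21 - 41.4167)^2 = 416.8403
Step 3: Sum of squared deviations = 7486.9167
Step 4: Population variance = 7486.9167 / 12 = 623.9097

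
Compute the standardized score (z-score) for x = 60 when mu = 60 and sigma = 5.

0

Step 1: Recall the z-score formula: z = (x - mu) / sigma
Step 2: Substitute values: z = (60 - 60) / 5
Step 3: z = 0 / 5 = 0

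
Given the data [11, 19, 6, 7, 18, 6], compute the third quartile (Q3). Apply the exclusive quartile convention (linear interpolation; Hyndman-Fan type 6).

18.25

Step 1: Sort the data: [6, 6, 7, 11, 18, 19]
Step 2: n = 6
Step 3: Using the exclusive quartile method:
  Q1 = 6
  Q2 (median) = 9
  Q3 = 18.25
  IQR = Q3 - Q1 = 18.25 - 6 = 12.25
Step 4: Q3 = 18.25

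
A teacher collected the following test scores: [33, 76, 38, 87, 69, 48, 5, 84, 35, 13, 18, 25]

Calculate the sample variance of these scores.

806.3864

Step 1: Compute the mean: (33 + 76 + 38 + 87 + 69 + 48 + 5 + 84 + 35 + 13 + 18 + 25) / 12 = 44.25
Step 2: Compute squared deviations from the mean:
  (33 - 44.25)^2 = 126.5625
  (76 - 44.25)^2 = 1008.0625
  (38 - 44.25)^2 = 39.0625
  (87 - 44.25)^2 = 1827.5625
  (69 - 44.25)^2 = 612.5625
  (48 - 44.25)^2 = 14.0625
  (5 - 44.25)^2 = 1540.5625
  (84 - 44.25)^2 = 1580.0625
  (35 - 44.25)^2 = 85.5625
  (13 - 44.25)^2 = 976.5625
  (18 - 44.25)^2 = 689.0625
  (25 - 44.25)^2 = 370.5625
Step 3: Sum of squared deviations = 8870.25
Step 4: Sample variance = 8870.25 / 11 = 806.3864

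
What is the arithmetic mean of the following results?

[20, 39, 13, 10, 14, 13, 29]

19.7143

Step 1: Sum all values: 20 + 39 + 13 + 10 + 14 + 13 + 29 = 138
Step 2: Count the number of values: n = 7
Step 3: Mean = sum / n = 138 / 7 = 19.7143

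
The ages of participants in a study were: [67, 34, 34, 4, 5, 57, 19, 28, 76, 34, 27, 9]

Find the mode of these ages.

34

Step 1: Count the frequency of each value:
  4: appears 1 time(s)
  5: appears 1 time(s)
  9: appears 1 time(s)
  19: appears 1 time(s)
  27: appears 1 time(s)
  28: appears 1 time(s)
  34: appears 3 time(s)
  57: appears 1 time(s)
  67: appears 1 time(s)
  76: appears 1 time(s)
Step 2: The value 34 appears most frequently (3 times).
Step 3: Mode = 34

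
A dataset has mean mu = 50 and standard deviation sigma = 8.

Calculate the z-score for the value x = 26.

-3

Step 1: Recall the z-score formula: z = (x - mu) / sigma
Step 2: Substitute values: z = (26 - 50) / 8
Step 3: z = -24 / 8 = -3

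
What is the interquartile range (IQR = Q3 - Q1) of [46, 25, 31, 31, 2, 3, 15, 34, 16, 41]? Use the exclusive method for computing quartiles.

23.75

Step 1: Sort the data: [2, 3, 15, 16, 25, 31, 31, 34, 41, 46]
Step 2: n = 10
Step 3: Using the exclusive quartile method:
  Q1 = 12
  Q2 (median) = 28
  Q3 = 35.75
  IQR = Q3 - Q1 = 35.75 - 12 = 23.75
Step 4: IQR = 23.75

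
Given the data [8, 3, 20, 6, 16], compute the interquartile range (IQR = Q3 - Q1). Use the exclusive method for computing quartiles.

13.5

Step 1: Sort the data: [3, 6, 8, 16, 20]
Step 2: n = 5
Step 3: Using the exclusive quartile method:
  Q1 = 4.5
  Q2 (median) = 8
  Q3 = 18
  IQR = Q3 - Q1 = 18 - 4.5 = 13.5
Step 4: IQR = 13.5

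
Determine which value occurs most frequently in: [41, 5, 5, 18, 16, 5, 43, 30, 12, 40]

5

Step 1: Count the frequency of each value:
  5: appears 3 time(s)
  12: appears 1 time(s)
  16: appears 1 time(s)
  18: appears 1 time(s)
  30: appears 1 time(s)
  40: appears 1 time(s)
  41: appears 1 time(s)
  43: appears 1 time(s)
Step 2: The value 5 appears most frequently (3 times).
Step 3: Mode = 5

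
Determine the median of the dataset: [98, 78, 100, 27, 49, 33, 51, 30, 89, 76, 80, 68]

72

Step 1: Sort the data in ascending order: [27, 30, 33, 49, 51, 68, 76, 78, 80, 89, 98, 100]
Step 2: The number of values is n = 12.
Step 3: Since n is even, the median is the average of positions 6 and 7:
  Median = (68 + 76) / 2 = 72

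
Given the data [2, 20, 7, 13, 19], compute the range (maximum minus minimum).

18

Step 1: Identify the maximum value: max = 20
Step 2: Identify the minimum value: min = 2
Step 3: Range = max - min = 20 - 2 = 18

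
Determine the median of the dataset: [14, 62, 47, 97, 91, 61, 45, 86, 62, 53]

61.5

Step 1: Sort the data in ascending order: [14, 45, 47, 53, 61, 62, 62, 86, 91, 97]
Step 2: The number of values is n = 10.
Step 3: Since n is even, the median is the average of positions 5 and 6:
  Median = (61 + 62) / 2 = 61.5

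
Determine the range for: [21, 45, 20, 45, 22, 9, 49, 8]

41

Step 1: Identify the maximum value: max = 49
Step 2: Identify the minimum value: min = 8
Step 3: Range = max - min = 49 - 8 = 41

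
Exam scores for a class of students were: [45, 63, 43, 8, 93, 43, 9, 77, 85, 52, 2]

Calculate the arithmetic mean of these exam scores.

47.2727

Step 1: Sum all values: 45 + 63 + 43 + 8 + 93 + 43 + 9 + 77 + 85 + 52 + 2 = 520
Step 2: Count the number of values: n = 11
Step 3: Mean = sum / n = 520 / 11 = 47.2727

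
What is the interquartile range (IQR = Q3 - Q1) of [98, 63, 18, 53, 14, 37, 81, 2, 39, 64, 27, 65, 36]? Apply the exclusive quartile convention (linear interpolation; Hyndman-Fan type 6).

42

Step 1: Sort the data: [2, 14, 18, 27, 36, 37, 39, 53, 63, 64, 65, 81, 98]
Step 2: n = 13
Step 3: Using the exclusive quartile method:
  Q1 = 22.5
  Q2 (median) = 39
  Q3 = 64.5
  IQR = Q3 - Q1 = 64.5 - 22.5 = 42
Step 4: IQR = 42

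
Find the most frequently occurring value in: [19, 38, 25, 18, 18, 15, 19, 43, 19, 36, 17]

19

Step 1: Count the frequency of each value:
  15: appears 1 time(s)
  17: appears 1 time(s)
  18: appears 2 time(s)
  19: appears 3 time(s)
  25: appears 1 time(s)
  36: appears 1 time(s)
  38: appears 1 time(s)
  43: appears 1 time(s)
Step 2: The value 19 appears most frequently (3 times).
Step 3: Mode = 19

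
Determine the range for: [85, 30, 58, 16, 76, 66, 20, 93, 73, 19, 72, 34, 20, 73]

77

Step 1: Identify the maximum value: max = 93
Step 2: Identify the minimum value: min = 16
Step 3: Range = max - min = 93 - 16 = 77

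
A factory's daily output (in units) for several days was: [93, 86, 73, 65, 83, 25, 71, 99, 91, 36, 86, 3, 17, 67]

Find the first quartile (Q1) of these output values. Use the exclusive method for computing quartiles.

33.25

Step 1: Sort the data: [3, 17, 25, 36, 65, 67, 71, 73, 83, 86, 86, 91, 93, 99]
Step 2: n = 14
Step 3: Using the exclusive quartile method:
  Q1 = 33.25
  Q2 (median) = 72
  Q3 = 87.25
  IQR = Q3 - Q1 = 87.25 - 33.25 = 54
Step 4: Q1 = 33.25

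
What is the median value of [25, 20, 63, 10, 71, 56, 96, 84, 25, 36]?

46

Step 1: Sort the data in ascending order: [10, 20, 25, 25, 36, 56, 63, 71, 84, 96]
Step 2: The number of values is n = 10.
Step 3: Since n is even, the median is the average of positions 5 and 6:
  Median = (36 + 56) / 2 = 46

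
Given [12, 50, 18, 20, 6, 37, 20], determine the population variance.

196.7755

Step 1: Compute the mean: (12 + 50 + 18 + 20 + 6 + 37 + 20) / 7 = 23.2857
Step 2: Compute squared deviations from the mean:
  (12 - 23.2857)^2 = 127.3673
  (50 - 23.2857)^2 = 713.6531
  (18 - 23.2857)^2 = 27.9388
  (20 - 23.2857)^2 = 10.7959
  (6 - 23.2857)^2 = 298.7959
  (37 - 23.2857)^2 = 188.0816
  (20 - 23.2857)^2 = 10.7959
Step 3: Sum of squared deviations = 1377.4286
Step 4: Population variance = 1377.4286 / 7 = 196.7755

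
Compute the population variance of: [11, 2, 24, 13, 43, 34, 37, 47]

235.9844

Step 1: Compute the mean: (11 + 2 + 24 + 13 + 43 + 34 + 37 + 47) / 8 = 26.375
Step 2: Compute squared deviations from the mean:
  (11 - 26.375)^2 = 236.3906
  (2 - 26.375)^2 = 594.1406
  (24 - 26.375)^2 = 5.6406
  (13 - 26.375)^2 = 178.8906
  (43 - 26.375)^2 = 276.3906
  (34 - 26.375)^2 = 58.1406
  (37 - 26.375)^2 = 112.8906
  (47 - 26.375)^2 = 425.3906
Step 3: Sum of squared deviations = 1887.875
Step 4: Population variance = 1887.875 / 8 = 235.9844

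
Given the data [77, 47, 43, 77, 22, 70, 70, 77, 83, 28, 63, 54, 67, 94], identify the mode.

77

Step 1: Count the frequency of each value:
  22: appears 1 time(s)
  28: appears 1 time(s)
  43: appears 1 time(s)
  47: appears 1 time(s)
  54: appears 1 time(s)
  63: appears 1 time(s)
  67: appears 1 time(s)
  70: appears 2 time(s)
  77: appears 3 time(s)
  83: appears 1 time(s)
  94: appears 1 time(s)
Step 2: The value 77 appears most frequently (3 times).
Step 3: Mode = 77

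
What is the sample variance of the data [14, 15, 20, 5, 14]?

29.3

Step 1: Compute the mean: (14 + 15 + 20 + 5 + 14) / 5 = 13.6
Step 2: Compute squared deviations from the mean:
  (14 - 13.6)^2 = 0.16
  (15 - 13.6)^2 = 1.96
  (20 - 13.6)^2 = 40.96
  (5 - 13.6)^2 = 73.96
  (14 - 13.6)^2 = 0.16
Step 3: Sum of squared deviations = 117.2
Step 4: Sample variance = 117.2 / 4 = 29.3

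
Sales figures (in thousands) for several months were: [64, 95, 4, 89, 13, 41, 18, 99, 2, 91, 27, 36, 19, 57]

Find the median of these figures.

38.5

Step 1: Sort the data in ascending order: [2, 4, 13, 18, 19, 27, 36, 41, 57, 64, 89, 91, 95, 99]
Step 2: The number of values is n = 14.
Step 3: Since n is even, the median is the average of positions 7 and 8:
  Median = (36 + 41) / 2 = 38.5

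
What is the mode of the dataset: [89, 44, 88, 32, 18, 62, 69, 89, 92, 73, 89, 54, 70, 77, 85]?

89

Step 1: Count the frequency of each value:
  18: appears 1 time(s)
  32: appears 1 time(s)
  44: appears 1 time(s)
  54: appears 1 time(s)
  62: appears 1 time(s)
  69: appears 1 time(s)
  70: appears 1 time(s)
  73: appears 1 time(s)
  77: appears 1 time(s)
  85: appears 1 time(s)
  88: appears 1 time(s)
  89: appears 3 time(s)
  92: appears 1 time(s)
Step 2: The value 89 appears most frequently (3 times).
Step 3: Mode = 89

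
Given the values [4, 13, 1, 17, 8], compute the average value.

8.6

Step 1: Sum all values: 4 + 13 + 1 + 17 + 8 = 43
Step 2: Count the number of values: n = 5
Step 3: Mean = sum / n = 43 / 5 = 8.6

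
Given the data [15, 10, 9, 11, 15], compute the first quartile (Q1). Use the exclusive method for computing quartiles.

9.5

Step 1: Sort the data: [9, 10, 11, 15, 15]
Step 2: n = 5
Step 3: Using the exclusive quartile method:
  Q1 = 9.5
  Q2 (median) = 11
  Q3 = 15
  IQR = Q3 - Q1 = 15 - 9.5 = 5.5
Step 4: Q1 = 9.5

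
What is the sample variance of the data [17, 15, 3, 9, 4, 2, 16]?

42.9524

Step 1: Compute the mean: (17 + 15 + 3 + 9 + 4 + 2 + 16) / 7 = 9.4286
Step 2: Compute squared deviations from the mean:
  (17 - 9.4286)^2 = 57.3265
  (15 - 9.4286)^2 = 31.0408
  (3 - 9.4286)^2 = 41.3265
  (9 - 9.4286)^2 = 0.1837
  (4 - 9.4286)^2 = 29.4694
  (2 - 9.4286)^2 = 55.1837
  (16 - 9.4286)^2 = 43.1837
Step 3: Sum of squared deviations = 257.7143
Step 4: Sample variance = 257.7143 / 6 = 42.9524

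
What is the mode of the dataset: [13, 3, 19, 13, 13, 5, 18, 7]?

13

Step 1: Count the frequency of each value:
  3: appears 1 time(s)
  5: appears 1 time(s)
  7: appears 1 time(s)
  13: appears 3 time(s)
  18: appears 1 time(s)
  19: appears 1 time(s)
Step 2: The value 13 appears most frequently (3 times).
Step 3: Mode = 13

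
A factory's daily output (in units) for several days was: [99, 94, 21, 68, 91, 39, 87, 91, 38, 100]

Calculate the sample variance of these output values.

866.6222

Step 1: Compute the mean: (99 + 94 + 21 + 68 + 91 + 39 + 87 + 91 + 38 + 100) / 10 = 72.8
Step 2: Compute squared deviations from the mean:
  (99 - 72.8)^2 = 686.44
  (94 - 72.8)^2 = 449.44
  (21 - 72.8)^2 = 2683.24
  (68 - 72.8)^2 = 23.04
  (91 - 72.8)^2 = 331.24
  (39 - 72.8)^2 = 1142.44
  (87 - 72.8)^2 = 201.64
  (91 - 72.8)^2 = 331.24
  (38 - 72.8)^2 = 1211.04
  (100 - 72.8)^2 = 739.84
Step 3: Sum of squared deviations = 7799.6
Step 4: Sample variance = 7799.6 / 9 = 866.6222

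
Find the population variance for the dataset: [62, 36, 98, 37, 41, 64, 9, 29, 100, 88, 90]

888.4298

Step 1: Compute the mean: (62 + 36 + 98 + 37 + 41 + 64 + 9 + 29 + 100 + 88 + 90) / 11 = 59.4545
Step 2: Compute squared deviations from the mean:
  (62 - 59.4545)^2 = 6.4793
  (36 - 59.4545)^2 = 550.1157
  (98 - 59.4545)^2 = 1485.7521
  (37 - 59.4545)^2 = 504.2066
  (41 - 59.4545)^2 = 340.5702
  (64 - 59.4545)^2 = 20.6612
  (9 - 59.4545)^2 = 2545.6612
  (29 - 59.4545)^2 = 927.4793
  (100 - 59.4545)^2 = 1643.9339
  (88 - 59.4545)^2 = 814.843
  (90 - 59.4545)^2 = 933.0248
Step 3: Sum of squared deviations = 9772.7273
Step 4: Population variance = 9772.7273 / 11 = 888.4298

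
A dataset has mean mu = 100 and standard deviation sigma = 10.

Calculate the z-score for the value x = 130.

3

Step 1: Recall the z-score formula: z = (x - mu) / sigma
Step 2: Substitute values: z = (130 - 100) / 10
Step 3: z = 30 / 10 = 3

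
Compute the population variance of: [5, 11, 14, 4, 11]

14.8

Step 1: Compute the mean: (5 + 11 + 14 + 4 + 11) / 5 = 9
Step 2: Compute squared deviations from the mean:
  (5 - 9)^2 = 16
  (11 - 9)^2 = 4
  (14 - 9)^2 = 25
  (4 - 9)^2 = 25
  (11 - 9)^2 = 4
Step 3: Sum of squared deviations = 74
Step 4: Population variance = 74 / 5 = 14.8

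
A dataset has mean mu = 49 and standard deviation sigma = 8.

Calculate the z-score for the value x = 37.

-1.5

Step 1: Recall the z-score formula: z = (x - mu) / sigma
Step 2: Substitute values: z = (37 - 49) / 8
Step 3: z = -12 / 8 = -1.5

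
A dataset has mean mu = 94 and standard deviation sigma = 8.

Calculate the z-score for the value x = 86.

-1

Step 1: Recall the z-score formula: z = (x - mu) / sigma
Step 2: Substitute values: z = (86 - 94) / 8
Step 3: z = -8 / 8 = -1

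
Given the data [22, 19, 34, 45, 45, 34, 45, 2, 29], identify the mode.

45

Step 1: Count the frequency of each value:
  2: appears 1 time(s)
  19: appears 1 time(s)
  22: appears 1 time(s)
  29: appears 1 time(s)
  34: appears 2 time(s)
  45: appears 3 time(s)
Step 2: The value 45 appears most frequently (3 times).
Step 3: Mode = 45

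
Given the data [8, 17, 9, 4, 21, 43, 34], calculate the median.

17

Step 1: Sort the data in ascending order: [4, 8, 9, 17, 21, 34, 43]
Step 2: The number of values is n = 7.
Step 3: Since n is odd, the median is the middle value at position 4: 17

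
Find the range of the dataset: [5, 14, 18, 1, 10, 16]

17

Step 1: Identify the maximum value: max = 18
Step 2: Identify the minimum value: min = 1
Step 3: Range = max - min = 18 - 1 = 17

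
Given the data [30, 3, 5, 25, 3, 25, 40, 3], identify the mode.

3

Step 1: Count the frequency of each value:
  3: appears 3 time(s)
  5: appears 1 time(s)
  25: appears 2 time(s)
  30: appears 1 time(s)
  40: appears 1 time(s)
Step 2: The value 3 appears most frequently (3 times).
Step 3: Mode = 3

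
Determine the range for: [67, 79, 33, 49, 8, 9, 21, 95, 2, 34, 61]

93

Step 1: Identify the maximum value: max = 95
Step 2: Identify the minimum value: min = 2
Step 3: Range = max - min = 95 - 2 = 93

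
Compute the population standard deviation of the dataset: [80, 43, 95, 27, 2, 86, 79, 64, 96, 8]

33.7343

Step 1: Compute the mean: 58
Step 2: Sum of squared deviations from the mean: 11380
Step 3: Population variance = 11380 / 10 = 1138
Step 4: Standard deviation = sqrt(1138) = 33.7343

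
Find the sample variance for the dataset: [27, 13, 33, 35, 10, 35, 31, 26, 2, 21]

132.2333

Step 1: Compute the mean: (27 + 13 + 33 + 35 + 10 + 35 + 31 + 26 + 2 + 21) / 10 = 23.3
Step 2: Compute squared deviations from the mean:
  (27 - 23.3)^2 = 13.69
  (13 - 23.3)^2 = 106.09
  (33 - 23.3)^2 = 94.09
  (35 - 23.3)^2 = 136.89
  (10 - 23.3)^2 = 176.89
  (35 - 23.3)^2 = 136.89
  (31 - 23.3)^2 = 59.29
  (26 - 23.3)^2 = 7.29
  (2 - 23.3)^2 = 453.69
  (21 - 23.3)^2 = 5.29
Step 3: Sum of squared deviations = 1190.1
Step 4: Sample variance = 1190.1 / 9 = 132.2333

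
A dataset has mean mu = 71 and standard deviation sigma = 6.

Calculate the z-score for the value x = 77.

1

Step 1: Recall the z-score formula: z = (x - mu) / sigma
Step 2: Substitute values: z = (77 - 71) / 6
Step 3: z = 6 / 6 = 1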